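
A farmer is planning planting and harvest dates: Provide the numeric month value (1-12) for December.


Calendar month order:
11. November
12. December <--
December is month number 12

12


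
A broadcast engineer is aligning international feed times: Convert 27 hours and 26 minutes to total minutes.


Hours: 27
Extra minutes: 26
Minutes per hour: 60
Hours to minutes: 27 x 60 = 1620
Total: 1620 + 26 = 1646

1646


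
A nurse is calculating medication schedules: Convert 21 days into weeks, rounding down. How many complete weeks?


Total days: 21
Days per week: 7
Division: 21 / 7 = 3 remainder 0
Complete weeks: 3
Remaining days: 0

3


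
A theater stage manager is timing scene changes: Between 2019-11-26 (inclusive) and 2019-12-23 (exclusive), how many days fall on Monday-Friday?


Start: 2019-11-26 (Tuesday)
End (exclusive): 2019-12-23 (Monday)
Total calendar days: 27
Full weeks: 27 // 7 = 3 -> 15 weekdays
Remaining 6 days starting on Tuesday:
  Tue(w), Wed(w), Thu(w), Fri(w), Sat(-), Sun(-) -> 4 weekdays
Total business days: 15 + 4 = 19

19


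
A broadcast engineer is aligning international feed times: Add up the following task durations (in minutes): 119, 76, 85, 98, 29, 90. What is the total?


Durations: 119, 76, 85, 98, 29, 90
Running sum: 119
+ 76 = 195
+ 85 = 280
+ 98 = 378
+ 29 = 407
+ 90 = 497
Total duration: 497 minutes
That is 8 hours and 17 minutes

497


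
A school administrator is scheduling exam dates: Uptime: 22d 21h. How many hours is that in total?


Days: 22
Extra hours: 21
Hours per day: 24
Days to hours: 22 x 24 = 528
Total: 528 + 21 = 549

549


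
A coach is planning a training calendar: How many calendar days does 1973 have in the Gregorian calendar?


Year: 1973
Check leap year rules:
Divisible by 4? No
1973 is not a leap year
Days: 365

365


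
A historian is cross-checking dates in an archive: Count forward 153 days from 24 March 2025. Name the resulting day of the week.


Start: 2025-03-24 (Monday)
Step 1 - find target date: add 153 days
  2025-03-24 + 153 days = 2025-08-24
Step 2 - day of week:
  153 mod 7 = 6
  Monday + 6 days -> Sunday
Result: Sunday (2025-08-24)

Sunday


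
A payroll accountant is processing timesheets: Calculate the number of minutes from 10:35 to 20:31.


Start time: 10:35 = 635 minutes from midnight
End time: 20:31 = 1231 minutes from midnight
Difference: 1231 - 635 = 596 minutes
That is 9 hours and 56 minutes

596


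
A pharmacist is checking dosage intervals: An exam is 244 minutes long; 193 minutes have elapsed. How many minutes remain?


Total budget: 244 minutes
Time used: 193 minutes
Remaining: 244 - 193 = 51 minutes
Percent used: 79.1%
Percent remaining: 20.9%

51


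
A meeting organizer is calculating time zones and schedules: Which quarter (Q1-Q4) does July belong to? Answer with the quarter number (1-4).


Month: July (month 7)
Q1: January-March (months 1-3)
Q2: April-June (months 4-6)
Q3: July-September (months 7-9)
Q4: October-December (months 10-12)
Month 7 falls in Q3

3


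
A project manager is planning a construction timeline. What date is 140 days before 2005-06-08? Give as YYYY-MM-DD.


Start: 2005-06-08
Subtracting 140 days
Days already passed in June: 8
After going back through June: 132 more days to subtract
May 2005: 31 days, 101 remaining
April 2005: 30 days, 71 remaining
March 2005: 31 days, 40 remaining
February 2005: 28 days, 12 remaining
Result: 2005-01-19

2005-01-19


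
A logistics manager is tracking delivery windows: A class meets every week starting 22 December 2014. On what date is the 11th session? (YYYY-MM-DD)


First occurrence: 2014-12-22 (occurrence 1)
Each occurrence is 7 days after the previous.
Occurrence 11 is 10 weeks after the first.
10 weeks = 70 days
2014-12-22 + 70 days = 2015-03-02

2015-03-02


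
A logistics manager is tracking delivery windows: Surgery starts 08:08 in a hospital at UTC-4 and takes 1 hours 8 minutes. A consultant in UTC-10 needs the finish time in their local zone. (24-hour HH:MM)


Start: 08:08 in UTC-4
Step 1 - add duration:
  minutes: 8 + 8 = 16
  hours: 8 + 1 + 0 = 9
  end in UTC-4: 09:16
Step 2 - convert UTC-4 -> UTC-10:
  offset difference: -10 - (-4) = -6 hours
  9 + (-6) = 3 -> mod 24 = 3
Result: 03:16 in UTC-10

03:16


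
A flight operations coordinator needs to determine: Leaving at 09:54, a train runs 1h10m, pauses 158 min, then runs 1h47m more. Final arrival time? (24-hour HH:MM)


Depart: 09:54
Leg 1: +70 min -> 11:04
Layover: +158 min -> 13:42
Leg 2: +107 min -> 15:29
Total travel: 335 minutes = 5h 35m
Arrival: 15:29

15:29


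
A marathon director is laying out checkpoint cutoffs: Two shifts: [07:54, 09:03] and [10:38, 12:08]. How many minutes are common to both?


Interval A: [474, 543] minutes from midnight
Interval B: [638, 728] minutes from midnight
Overlap start = max(474, 638) = 638
Overlap end = min(543, 728) = 543
End <= start, so the intervals do not overlap: 0 minutes

0


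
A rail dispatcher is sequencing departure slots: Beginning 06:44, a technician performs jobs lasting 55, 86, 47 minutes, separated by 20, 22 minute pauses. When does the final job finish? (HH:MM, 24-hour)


Start: 06:44 = 404 min from midnight
  after task 1 (55 min): 07:39
  after break (20 min): 07:59
  after task 2 (86 min): 09:25
  after break (22 min): 09:47
  after task 3 (47 min): 10:34
Total elapsed: 230 minutes
End time: 10:34

10:34


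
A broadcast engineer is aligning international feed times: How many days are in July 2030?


Month: July
Year: 2030
July is a 31-day month
Total: 31 days

31


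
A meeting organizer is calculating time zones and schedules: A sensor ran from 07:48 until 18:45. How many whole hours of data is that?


Start: 07:48
End: 18:45
Hour difference: 18 - 7 = 11 hours
Minute difference: 45 - 48 = -3 minutes
Total minutes: 657
Complete hours: 657 / 60 = 10 (remainder 57)

10


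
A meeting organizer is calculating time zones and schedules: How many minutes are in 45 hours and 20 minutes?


Hours: 45
Minutes: 20
Convert hours to minutes: 45 x 60 = 2700
Add remaining minutes: 2700 + 20 = 2720

2720


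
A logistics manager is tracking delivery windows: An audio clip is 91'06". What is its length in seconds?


Minutes: 91
Seconds: 6
Convert minutes to seconds: 91 x 60 = 5460
Add remaining seconds: 5460 + 6 = 5466

5466


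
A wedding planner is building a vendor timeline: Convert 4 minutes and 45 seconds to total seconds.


Minutes: 4
Extra seconds: 45
Seconds per minute: 60
Minutes to seconds: 4 x 60 = 240
Total: 240 + 45 = 285

285


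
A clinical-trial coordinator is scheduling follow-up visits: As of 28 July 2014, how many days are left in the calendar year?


Start: July 28, 2014
End: December 31, 2014
Days left in July: 3
August: 31
September: 30
October: 31
November: 30
... plus remaining months
Sum of remaining months: 153
Total: 3 + 153 = 156

156


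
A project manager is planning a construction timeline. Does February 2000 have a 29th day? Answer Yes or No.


Year: 2000
Divisible by 4? 2000 / 4 = 500.0 -> Yes
Divisible by 100? 2000 / 100 = 20.0 -> Yes
Divisible by 400? 2000 / 400 = 5.0 -> Yes
Divisible by 400, so it IS a leap year

Yes


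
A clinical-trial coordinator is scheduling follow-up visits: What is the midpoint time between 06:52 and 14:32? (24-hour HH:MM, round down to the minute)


Start time: 06:52 = 412 minutes from midnight
End time: 14:32 = 872 minutes from midnight
Sum: 412 + 872 = 1284
Midpoint: 1284 / 2 = 642 minutes
Convert: 642 / 60 = 10 hours, 42 minutes
Result: 10:42

10:42


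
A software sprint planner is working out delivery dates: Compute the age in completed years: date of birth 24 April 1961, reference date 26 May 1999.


Birth: 1961-04-24
Reference: 1999-05-26
Year difference: 1999 - 1961 = 38
Has birthday (04-24) occurred by 05-26? Yes
Age in full years: 38

38


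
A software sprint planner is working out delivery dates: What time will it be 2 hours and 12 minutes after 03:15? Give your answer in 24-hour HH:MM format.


Start time: 03:15
Adding: 2 hours 12 minutes
Minutes: 15 + 12 = 27
Hours: 3 + 2 + 0 = 5
Result: 05:27

05:27


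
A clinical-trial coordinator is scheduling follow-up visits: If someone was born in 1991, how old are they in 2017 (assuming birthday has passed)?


Birth year: 1991
Current year: 2017
Age = current year - birth year
Age = 2017 - 1991 = 26

26


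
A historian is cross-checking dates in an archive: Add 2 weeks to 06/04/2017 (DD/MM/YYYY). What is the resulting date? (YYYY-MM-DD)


Start: 2017-04-06
Weeks to add: 2
Convert to days: 2 x 7 = 14 days
Add 14 days to 2017-04-06
Result: 2017-04-20

2017-04-20


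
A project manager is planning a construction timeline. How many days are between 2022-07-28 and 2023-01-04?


Start date: 2022-07-28
End date: 2023-01-04
Jul 2022: +4 days
Aug 2022: +31 days
Sep 2022: +30 days
... (4 more months)
Total: 160 days

160


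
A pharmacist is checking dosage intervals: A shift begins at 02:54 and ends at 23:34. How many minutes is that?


Start time: 02:54 = 174 minutes from midnight
End time: 23:34 = 1414 minutes from midnight
Difference: 1414 - 174 = 1240 minutes
That is 20 hours and 40 minutes

1240


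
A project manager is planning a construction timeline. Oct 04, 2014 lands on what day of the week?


Date: 2014-10-04
January 1, 2014 is a Wednesday
Day of year: 277
Offset from Jan 1: 276 days
276 mod 7 = 3
Result: Saturday

Saturday


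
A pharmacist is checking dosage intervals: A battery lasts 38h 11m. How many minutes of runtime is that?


Hours: 38
Extra minutes: 11
Minutes per hour: 60
Hours to minutes: 38 x 60 = 2280
Total: 2280 + 11 = 2291

2291


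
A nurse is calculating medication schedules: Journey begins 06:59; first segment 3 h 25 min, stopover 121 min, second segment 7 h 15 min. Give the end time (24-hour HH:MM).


Depart: 06:59
Leg 1: +205 min -> 10:24
Layover: +121 min -> 12:25
Leg 2: +435 min -> 19:40
Total travel: 761 minutes = 12h 41m
Arrival: 19:40

19:40


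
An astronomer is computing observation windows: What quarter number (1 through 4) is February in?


Month: February (month 2)
Q1: January-March (months 1-3)
Q2: April-June (months 4-6)
Q3: July-September (months 7-9)
Q4: October-December (months 10-12)
Month 2 falls in Q1

1


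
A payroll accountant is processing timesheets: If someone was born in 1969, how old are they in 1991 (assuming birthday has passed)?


Birth year: 1969
Current year: 1991
Age = current year - birth year
Age = 1991 - 1969 = 22

22


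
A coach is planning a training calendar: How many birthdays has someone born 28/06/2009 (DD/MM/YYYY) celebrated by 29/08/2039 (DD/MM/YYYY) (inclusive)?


Birth: 2009-06-28
Reference: 2039-08-29
Year difference: 2039 - 2009 = 30
Has birthday (06-28) occurred by 08-29? Yes
Age in full years: 30

30


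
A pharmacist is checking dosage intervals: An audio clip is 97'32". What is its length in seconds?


Minutes: 97
Seconds: 32
Convert minutes to seconds: 97 x 60 = 5820
Add remaining seconds: 5820 + 32 = 5852

5852


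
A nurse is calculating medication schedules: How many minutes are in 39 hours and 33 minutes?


Hours: 39
Minutes: 33
Convert hours to minutes: 39 x 60 = 2340
Add remaining minutes: 2340 + 33 = 2373

2373


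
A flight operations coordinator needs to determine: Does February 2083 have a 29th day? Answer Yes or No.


Year: 2083
Divisible by 4? 2083 / 4 = 520.75 -> No
Not divisible by 4, so NOT a leap year

No


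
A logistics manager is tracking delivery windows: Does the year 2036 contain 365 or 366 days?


Year: 2036
Check leap year rules:
Divisible by 4? Yes
Divisible by 100? No
2036 is a leap year
Days: 366

366


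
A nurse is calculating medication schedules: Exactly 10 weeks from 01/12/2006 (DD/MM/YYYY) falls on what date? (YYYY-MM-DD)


Start: 2006-12-01
Weeks to add: 10
Convert to days: 10 x 7 = 70 days
Add 70 days to 2006-12-01
Result: 2007-02-09

2007-02-09


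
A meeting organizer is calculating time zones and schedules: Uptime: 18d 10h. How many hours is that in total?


Days: 18
Extra hours: 10
Hours per day: 24
Days to hours: 18 x 24 = 432
Total: 432 + 10 = 442

442


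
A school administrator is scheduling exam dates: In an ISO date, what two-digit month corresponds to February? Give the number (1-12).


Calendar month order:
1. January
2. February <--
3. March
February is month number 2

2


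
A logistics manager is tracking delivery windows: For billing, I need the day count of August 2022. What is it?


Month: August
Year: 2022
August is a 31-day month
Total: 31 days

31


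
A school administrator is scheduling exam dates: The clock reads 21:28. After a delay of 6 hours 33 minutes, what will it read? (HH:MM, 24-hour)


Start time: 21:28
Adding: 6 hours 33 minutes
Minutes: 28 + 33 = 61
Minute overflow: 61 >= 60, so carry 1 hour, minutes = 1
Hours: 21 + 6 + 1 = 28
Hour wraparound: 28 mod 24 = 4
Result: 04:01

04:01


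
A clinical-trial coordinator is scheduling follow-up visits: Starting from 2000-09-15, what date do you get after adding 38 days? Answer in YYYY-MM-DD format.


Start: 2000-09-15
Adding 38 days
Days remaining in September: 15
After September: 23 days still to add
October 2000 has 31 days, need 23
Result: 2000-10-23

2000-10-23


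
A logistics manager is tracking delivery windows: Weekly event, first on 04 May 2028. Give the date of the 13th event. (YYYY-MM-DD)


First occurrence: 2028-05-04 (occurrence 1)
Each occurrence is 7 days after the previous.
Occurrence 13 is 12 weeks after the first.
12 weeks = 84 days
2028-05-04 + 84 days = 2028-07-27

2028-07-27


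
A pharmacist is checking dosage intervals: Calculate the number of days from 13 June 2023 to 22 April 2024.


Start date: 2023-06-13
End date: 2024-04-22
Jun 2023: +18 days
Jul 2023: +31 days
Aug 2023: +31 days
... (8 more months)
Total: 314 days

314


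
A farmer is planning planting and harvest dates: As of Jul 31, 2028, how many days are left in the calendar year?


Start: July 31, 2028
End: December 31, 2028
Days left in July: 0
August: 31
September: 30
October: 31
November: 30
... plus remaining months
Sum of remaining months: 153
Total: 0 + 153 = 153

153


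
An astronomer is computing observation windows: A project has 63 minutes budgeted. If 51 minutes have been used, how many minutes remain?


Total budget: 63 minutes
Time used: 51 minutes
Remaining: 63 - 51 = 12 minutes
Percent used: 81.0%
Percent remaining: 19.0%

12


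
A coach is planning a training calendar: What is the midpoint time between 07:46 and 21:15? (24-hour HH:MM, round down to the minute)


Start time: 07:46 = 466 minutes from midnight
End time: 21:15 = 1275 minutes from midnight
Sum: 466 + 1275 = 1741
Midpoint: 1741 / 2 = 870 minutes
Convert: 870 / 60 = 14 hours, 30 minutes
Result: 14:30

14:30


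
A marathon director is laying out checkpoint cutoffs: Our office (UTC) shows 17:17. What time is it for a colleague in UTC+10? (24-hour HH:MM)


Local time: 17:17 at UTC (offset 0h)
Target zone: UTC+10 (offset 10h)
Difference: 10 - (0) = 10 hours
Calculation: 17 + (10) = 27
Wraparound: (27) mod 24 = 3
Result: 03:17

03:17


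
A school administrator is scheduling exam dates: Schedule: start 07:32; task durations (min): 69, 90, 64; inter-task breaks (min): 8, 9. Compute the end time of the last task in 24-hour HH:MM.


Start: 07:32 = 452 min from midnight
  after task 1 (69 min): 08:41
  after break (8 min): 08:49
  after task 2 (90 min): 10:19
  after break (9 min): 10:28
  after task 3 (64 min): 11:32
Total elapsed: 240 minutes
End time: 11:32

11:32


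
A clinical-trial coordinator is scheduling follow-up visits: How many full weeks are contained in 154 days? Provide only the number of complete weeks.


Total days: 154
Days per week: 7
Division: 154 / 7 = 22 remainder 0
Complete weeks: 22
Remaining days: 0

22


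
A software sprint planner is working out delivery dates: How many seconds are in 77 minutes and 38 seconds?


Minutes: 77
Extra seconds: 38
Seconds per minute: 60
Minutes to seconds: 77 x 60 = 4620
Total: 4620 + 38 = 4658

4658


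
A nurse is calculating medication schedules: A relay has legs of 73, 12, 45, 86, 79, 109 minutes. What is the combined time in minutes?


Durations: 73, 12, 45, 86, 79, 109
Running sum: 73
+ 12 = 85
+ 45 = 130
+ 86 = 216
+ 79 = 295
+ 109 = 404
Total duration: 404 minutes
That is 6 hours and 44 minutes

404


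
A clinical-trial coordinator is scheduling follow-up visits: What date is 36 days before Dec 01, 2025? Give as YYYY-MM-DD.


Start: 2025-12-01
Subtracting 36 days
Days already passed in December: 1
After going back through December: 35 more days to subtract
November 2025: 30 days, 5 remaining
October 2025 has 31 days, need 5
Result: 2025-10-26

2025-10-26


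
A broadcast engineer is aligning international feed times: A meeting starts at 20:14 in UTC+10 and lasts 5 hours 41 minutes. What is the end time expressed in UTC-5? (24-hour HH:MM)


Start: 20:14 in UTC+10
Step 1 - add duration:
  minutes: 14 + 41 = 55
  hours: 20 + 5 + 0 = 25
  end in UTC+10: 01:55
Step 2 - convert UTC+10 -> UTC-5:
  offset difference: -5 - (10) = -15 hours
  1 + (-15) = -14 -> mod 24 = 10
Result: 10:55 in UTC-5

10:55


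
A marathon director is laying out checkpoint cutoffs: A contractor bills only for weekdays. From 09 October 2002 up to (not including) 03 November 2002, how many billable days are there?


Start: 2002-10-09 (Wednesday)
End (exclusive): 2002-11-03 (Sunday)
Total calendar days: 25
Full weeks: 25 // 7 = 3 -> 15 weekdays
Remaining 4 days starting on Wednesday:
  Wed(w), Thu(w), Fri(w), Sat(-) -> 3 weekdays
Total business days: 15 + 3 = 18

18


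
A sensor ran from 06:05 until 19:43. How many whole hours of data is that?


Start: 06:05
End: 19:43
Hour difference: 19 - 6 = 13 hours
Minute difference: 43 - 5 = 38 minutes
Total minutes: 818
Complete hours: 818 / 60 = 13 (remainder 38)

13


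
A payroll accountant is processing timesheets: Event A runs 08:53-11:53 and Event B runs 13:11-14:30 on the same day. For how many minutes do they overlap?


Interval A: [533, 713] minutes from midnight
Interval B: [791, 870] minutes from midnight
Overlap start = max(533, 791) = 791
Overlap end = min(713, 870) = 713
End <= start, so the intervals do not overlap: 0 minutes

0


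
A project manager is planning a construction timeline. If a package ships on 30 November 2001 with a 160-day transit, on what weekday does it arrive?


Start: 2001-11-30 (Friday)
Step 1 - find target date: add 160 days
  2001-11-30 + 160 days = 2002-05-09
Step 2 - day of week:
  160 mod 7 = 6
  Friday + 6 days -> Thursday
Result: Thursday (2002-05-09)

Thursday


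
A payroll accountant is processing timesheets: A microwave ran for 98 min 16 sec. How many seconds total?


Minutes: 98
Extra seconds: 16
Seconds per minute: 60
Minutes to seconds: 98 x 60 = 5880
Total: 5880 + 16 = 5896

5896


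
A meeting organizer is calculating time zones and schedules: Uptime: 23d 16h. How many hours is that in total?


Days: 23
Extra hours: 16
Hours per day: 24
Days to hours: 23 x 24 = 552
Total: 552 + 16 = 568

568


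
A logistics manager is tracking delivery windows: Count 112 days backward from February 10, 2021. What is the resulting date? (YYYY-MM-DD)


Start: 2021-02-10
Subtracting 112 days
Days already passed in February: 10
After going back through February: 102 more days to subtract
January 2021: 31 days, 71 remaining
December 2020: 31 days, 40 remaining
November 2020: 30 days, 10 remaining
October 2020 has 31 days, need 10
Result: 2020-10-21

2020-10-21


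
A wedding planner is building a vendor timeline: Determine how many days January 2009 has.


Month: January
Year: 2009
January is a 31-day month
Total: 31 days

31


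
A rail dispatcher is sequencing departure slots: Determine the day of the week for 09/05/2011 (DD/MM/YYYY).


Date: 2011-05-09
January 1, 2011 is a Saturday
Day of year: 129
Offset from Jan 1: 128 days
128 mod 7 = 2
Result: Monday

Monday


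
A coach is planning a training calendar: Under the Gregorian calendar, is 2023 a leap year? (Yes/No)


Year: 2023
Divisible by 4? 2023 / 4 = 505.75 -> No
Not divisible by 4, so NOT a leap year

No


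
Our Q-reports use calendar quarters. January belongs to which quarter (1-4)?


Month: January (month 1)
Q1: January-March (months 1-3)
Q2: April-June (months 4-6)
Q3: July-September (months 7-9)
Q4: October-December (months 10-12)
Month 1 falls in Q1

1


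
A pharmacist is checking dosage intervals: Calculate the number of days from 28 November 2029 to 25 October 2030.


Start date: 2029-11-28
End date: 2030-10-25
Nov 2029: +3 days
Dec 2029: +31 days
Jan 2030: +31 days
... (9 more months)
Total: 331 days

331


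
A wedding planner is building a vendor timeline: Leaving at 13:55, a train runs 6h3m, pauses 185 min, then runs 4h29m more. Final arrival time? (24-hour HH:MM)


Depart: 13:55
Leg 1: +363 min -> 19:58
Layover: +185 min -> 23:03
Leg 2: +269 min -> 03:32
Total travel: 817 minutes = 13h 37m
Arrival: 03:32

03:32


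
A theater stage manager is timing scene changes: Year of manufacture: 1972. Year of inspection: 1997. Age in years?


Birth year: 1972
Current year: 1997
Age = current year - birth year
Age = 1997 - 1972 = 25

25


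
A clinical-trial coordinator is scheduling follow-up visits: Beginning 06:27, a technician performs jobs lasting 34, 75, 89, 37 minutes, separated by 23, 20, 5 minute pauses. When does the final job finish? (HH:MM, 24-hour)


Start: 06:27 = 387 min from midnight
  after task 1 (34 min): 07:01
  after break (23 min): 07:24
  after task 2 (75 min): 08:39
  after break (20 min): 08:59
  after task 3 (89 min): 10:28
  after break (5 min): 10:33
  after task 4 (37 min): 11:10
Total elapsed: 283 minutes
End time: 11:10

11:10


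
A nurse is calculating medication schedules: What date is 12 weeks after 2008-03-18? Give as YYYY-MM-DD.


Start: 2008-03-18
Weeks to add: 12
Convert to days: 12 x 7 = 84 days
Add 84 days to 2008-03-18
Result: 2008-06-10

2008-06-10


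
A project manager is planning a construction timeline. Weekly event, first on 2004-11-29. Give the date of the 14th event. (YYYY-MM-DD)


First occurrence: 2004-11-29 (occurrence 1)
Each occurrence is 7 days after the previous.
Occurrence 14 is 13 weeks after the first.
13 weeks = 91 days
2004-11-29 + 91 days = 2005-02-28

2005-02-28


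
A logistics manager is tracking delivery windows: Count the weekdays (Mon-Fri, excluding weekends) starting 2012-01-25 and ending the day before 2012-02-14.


Start: 2012-01-25 (Wednesday)
End (exclusive): 2012-02-14 (Tuesday)
Total calendar days: 20
Full weeks: 20 // 7 = 2 -> 10 weekdays
Remaining 6 days starting on Wednesday:
  Wed(w), Thu(w), Fri(w), Sat(-), Sun(-), Mon(w) -> 4 weekdays
Total business days: 10 + 4 = 14

14


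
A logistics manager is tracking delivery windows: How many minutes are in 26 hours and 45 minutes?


Hours: 26
Extra minutes: 45
Minutes per hour: 60
Hours to minutes: 26 x 60 = 1560
Total: 1560 + 45 = 1605

1605


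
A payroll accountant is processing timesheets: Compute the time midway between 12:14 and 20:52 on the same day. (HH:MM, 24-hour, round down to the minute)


Start time: 12:14 = 734 minutes from midnight
End time: 20:52 = 1252 minutes from midnight
Sum: 734 + 1252 = 1986
Midpoint: 1986 / 2 = 993 minutes
Convert: 993 / 60 = 16 hours, 33 minutes
Result: 16:33

16:33


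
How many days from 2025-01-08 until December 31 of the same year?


Start: January 08, 2025
End: December 31, 2025
Days left in January: 23
February: 28
March: 31
April: 30
May: 31
... plus remaining months
Sum of remaining months: 334
Total: 23 + 334 = 357

357


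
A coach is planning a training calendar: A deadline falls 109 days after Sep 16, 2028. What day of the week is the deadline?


Start: 2028-09-16 (Saturday)
Step 1 - find target date: add 109 days
  2028-09-16 + 109 days = 2029-01-03
Step 2 - day of week:
  109 mod 7 = 4
  Saturday + 4 days -> Wednesday
Result: Wednesday (2029-01-03)

Wednesday


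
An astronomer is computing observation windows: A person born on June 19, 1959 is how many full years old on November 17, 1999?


Birth: 1959-06-19
Reference: 1999-11-17
Year difference: 1999 - 1959 = 40
Has birthday (06-19) occurred by 11-17? Yes
Age in full years: 40

40


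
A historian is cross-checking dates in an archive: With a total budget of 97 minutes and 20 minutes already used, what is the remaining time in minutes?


Total budget: 97 minutes
Time used: 20 minutes
Remaining: 97 - 20 = 77 minutes
Percent used: 20.6%
Percent remaining: 79.4%

77


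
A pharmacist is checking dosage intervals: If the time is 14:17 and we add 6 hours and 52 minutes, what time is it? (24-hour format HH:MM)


Start time: 14:17
Adding: 6 hours 52 minutes
Minutes: 17 + 52 = 69
Minute overflow: 69 >= 60, so carry 1 hour, minutes = 9
Hours: 14 + 6 + 1 = 21
Result: 21:09

21:09


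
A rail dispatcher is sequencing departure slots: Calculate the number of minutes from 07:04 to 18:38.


Start time: 07:04 = 424 minutes from midnight
End time: 18:38 = 1118 minutes from midnight
Difference: 1118 - 424 = 694 minutes
That is 11 hours and 34 minutes

694


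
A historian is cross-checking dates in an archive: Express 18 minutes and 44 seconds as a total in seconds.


Minutes: 18
Seconds: 44
Convert minutes to seconds: 18 x 60 = 1080
Add remaining seconds: 1080 + 44 = 1124

1124


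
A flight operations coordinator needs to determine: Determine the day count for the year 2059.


Year: 2059
Check leap year rules:
Divisible by 4? No
2059 is not a leap year
Days: 365

365


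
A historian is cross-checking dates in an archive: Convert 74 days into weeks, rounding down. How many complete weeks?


Total days: 74
Days per week: 7
Division: 74 / 7 = 10 remainder 4
Complete weeks: 10
Remaining days: 4

10


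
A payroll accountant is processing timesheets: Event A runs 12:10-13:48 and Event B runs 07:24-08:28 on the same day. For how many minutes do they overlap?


Interval A: [730, 828] minutes from midnight
Interval B: [444, 508] minutes from midnight
Overlap start = max(730, 444) = 730
Overlap end = min(828, 508) = 508
End <= start, so the intervals do not overlap: 0 minutes

0


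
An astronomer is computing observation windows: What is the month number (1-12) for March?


Calendar month order:
2. February
3. March <--
4. April
March is month number 3

3


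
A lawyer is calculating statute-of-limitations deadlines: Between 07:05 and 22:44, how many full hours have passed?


Start: 07:05
End: 22:44
Hour difference: 22 - 7 = 15 hours
Minute difference: 44 - 5 = 39 minutes
Total minutes: 939
Complete hours: 939 / 60 = 15 (remainder 39)

15


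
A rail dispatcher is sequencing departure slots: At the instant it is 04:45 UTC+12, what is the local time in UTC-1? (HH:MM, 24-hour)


Local time: 04:45 at UTC+12 (offset 12h)
Target zone: UTC-1 (offset -1h)
Difference: -1 - (12) = -13 hours
Calculation: 4 + (-13) = -9
Wraparound: (-9) mod 24 = 15
Result: 15:45

15:45


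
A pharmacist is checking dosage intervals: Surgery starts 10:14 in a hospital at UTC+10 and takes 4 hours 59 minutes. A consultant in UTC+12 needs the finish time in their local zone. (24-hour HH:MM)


Start: 10:14 in UTC+10
Step 1 - add duration:
  minutes: 14 + 59 = 73 (carry 1h)
  hours: 10 + 4 + 1 = 15
  end in UTC+10: 15:13
Step 2 - convert UTC+10 -> UTC+12:
  offset difference: 12 - (10) = 2 hours
  15 + (2) = 17 -> mod 24 = 17
Result: 17:13 in UTC+12

17:13


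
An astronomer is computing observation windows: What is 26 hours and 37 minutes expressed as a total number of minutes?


Hours: 26
Minutes: 37
Convert hours to minutes: 26 x 60 = 1560
Add remaining minutes: 1560 + 37 = 1597

1597


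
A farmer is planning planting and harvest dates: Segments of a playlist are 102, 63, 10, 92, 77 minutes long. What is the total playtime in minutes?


Durations: 102, 63, 10, 92, 77
Running sum: 102
+ 63 = 165
+ 10 = 175
+ 92 = 267
+ 77 = 344
Total duration: 344 minutes
That is 5 hours and 44 minutes

344


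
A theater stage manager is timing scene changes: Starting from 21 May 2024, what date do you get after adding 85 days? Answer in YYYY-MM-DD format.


Start: 2024-05-21
Adding 85 days
Days remaining in May: 10
After May: 75 days still to add
June 2024: 30 days, 45 remaining
July 2024: 31 days, 14 remaining
August 2024 has 31 days, need 14
Result: 2024-08-14

2024-08-14


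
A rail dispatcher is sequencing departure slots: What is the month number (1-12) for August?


Calendar month order:
7. July
8. August <--
9. September
August is month number 8

8


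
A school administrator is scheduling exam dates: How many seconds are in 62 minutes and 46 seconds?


Minutes: 62
Extra seconds: 46
Seconds per minute: 60
Minutes to seconds: 62 x 60 = 3720
Total: 3720 + 46 = 3766

3766


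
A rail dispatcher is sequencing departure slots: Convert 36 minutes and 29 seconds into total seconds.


Minutes: 36
Seconds: 29
Convert minutes to seconds: 36 x 60 = 2160
Add remaining seconds: 2160 + 29 = 2189

2189


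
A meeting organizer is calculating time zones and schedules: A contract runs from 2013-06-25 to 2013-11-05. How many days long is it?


Start date: 2013-06-25
End date: 2013-11-05
Jun 2013: +6 days
Jul 2013: +31 days
Aug 2013: +31 days
... (3 more months)
Total: 133 days

133


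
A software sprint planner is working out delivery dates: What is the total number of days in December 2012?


Month: December
Year: 2012
December is a 31-day month
Total: 31 days

31


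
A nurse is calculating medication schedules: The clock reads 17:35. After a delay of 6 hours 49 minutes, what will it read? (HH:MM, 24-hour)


Start time: 17:35
Adding: 6 hours 49 minutes
Minutes: 35 + 49 = 84
Minute overflow: 84 >= 60, so carry 1 hour, minutes = 24
Hours: 17 + 6 + 1 = 24
Hour wraparound: 24 mod 24 = 0
Result: 00:24

00:24


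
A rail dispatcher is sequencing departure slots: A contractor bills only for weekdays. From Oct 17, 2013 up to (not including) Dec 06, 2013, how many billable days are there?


Start: 2013-10-17 (Thursday)
End (exclusive): 2013-12-06 (Friday)
Total calendar days: 50
Full weeks: 50 // 7 = 7 -> 35 weekdays
Remaining 1 days starting on Thursday:
  Thu(w) -> 1 weekdays
Total business days: 35 + 1 = 36

36


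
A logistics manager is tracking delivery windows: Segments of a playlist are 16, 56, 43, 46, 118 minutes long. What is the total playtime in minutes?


Durations: 16, 56, 43, 46, 118
Running sum: 16
+ 56 = 72
+ 43 = 115
+ 46 = 161
+ 118 = 279
Total duration: 279 minutes
That is 4 hours and 39 minutes

279


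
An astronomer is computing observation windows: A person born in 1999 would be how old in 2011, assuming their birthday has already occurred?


Birth year: 1999
Current year: 2011
Age = current year - birth year
Age = 2011 - 1999 = 12

12


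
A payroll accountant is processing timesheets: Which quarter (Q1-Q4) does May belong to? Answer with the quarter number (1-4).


Month: May (month 5)
Q1: January-March (months 1-3)
Q2: April-June (months 4-6)
Q3: July-September (months 7-9)
Q4: October-December (months 10-12)
Month 5 falls in Q2

2


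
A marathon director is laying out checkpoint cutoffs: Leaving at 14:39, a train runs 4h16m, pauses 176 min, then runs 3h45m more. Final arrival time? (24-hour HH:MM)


Depart: 14:39
Leg 1: +256 min -> 18:55
Layover: +176 min -> 21:51
Leg 2: +225 min -> 01:36
Total travel: 657 minutes = 10h 57m
Arrival: 01:36

01:36


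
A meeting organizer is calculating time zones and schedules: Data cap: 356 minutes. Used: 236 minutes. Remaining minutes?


Total budget: 356 minutes
Time used: 236 minutes
Remaining: 356 - 236 = 120 minutes
Percent used: 66.3%
Percent remaining: 33.7%

120


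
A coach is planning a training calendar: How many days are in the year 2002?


Year: 2002
Check leap year rules:
Divisible by 4? No
2002 is not a leap year
Days: 365

365


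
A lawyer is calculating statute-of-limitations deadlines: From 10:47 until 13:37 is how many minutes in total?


Start time: 10:47 = 647 minutes from midnight
End time: 13:37 = 817 minutes from midnight
Difference: 817 - 647 = 170 minutes
That is 2 hours and 50 minutes

170


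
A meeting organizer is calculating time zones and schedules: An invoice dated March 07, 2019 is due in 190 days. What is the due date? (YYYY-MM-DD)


Start: 2019-03-07
Adding 190 days
Days remaining in March: 24
After March: 166 days still to add
April 2019: 30 days, 136 remaining
May 2019: 31 days, 105 remaining
June 2019: 30 days, 75 remaining
July 2019: 31 days, 44 remaining
Result: 2019-09-13

2019-09-13


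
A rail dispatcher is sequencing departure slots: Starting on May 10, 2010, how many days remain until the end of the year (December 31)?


Start: May 10, 2010
End: December 31, 2010
Days left in May: 21
June: 30
July: 31
August: 31
September: 30
... plus remaining months
Sum of remaining months: 214
Total: 21 + 214 = 235

235


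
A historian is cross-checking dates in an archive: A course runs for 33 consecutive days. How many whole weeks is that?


Total days: 33
Days per week: 7
Division: 33 / 7 = 4 remainder 5
Complete weeks: 4
Remaining days: 5

4


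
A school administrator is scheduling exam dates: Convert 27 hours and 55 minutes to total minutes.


Hours: 27
Extra minutes: 55
Minutes per hour: 60
Hours to minutes: 27 x 60 = 1620
Total: 1620 + 55 = 1675

1675


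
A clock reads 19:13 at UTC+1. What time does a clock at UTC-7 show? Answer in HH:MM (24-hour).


Local time: 19:13 at UTC+1 (offset 1h)
Target zone: UTC-7 (offset -7h)
Difference: -7 - (1) = -8 hours
Calculation: 19 + (-8) = 11
Result: 11:13

11:13


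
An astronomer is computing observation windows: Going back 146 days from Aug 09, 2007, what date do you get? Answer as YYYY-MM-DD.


Start: 2007-08-09
Subtracting 146 days
Days already passed in August: 9
After going back through August: 137 more days to subtract
July 2007: 31 days, 106 remaining
June 2007: 30 days, 76 remaining
May 2007: 31 days, 45 remaining
April 2007: 30 days, 15 remaining
Result: 2007-03-16

2007-03-16


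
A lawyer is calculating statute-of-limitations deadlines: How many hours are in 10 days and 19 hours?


Days: 10
Extra hours: 19
Hours per day: 24
Days to hours: 10 x 24 = 240
Total: 240 + 19 = 259

259


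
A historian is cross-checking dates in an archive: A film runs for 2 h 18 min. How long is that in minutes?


Hours: 2
Minutes: 18
Convert hours to minutes: 2 x 60 = 120
Add remaining minutes: 120 + 18 = 138

138


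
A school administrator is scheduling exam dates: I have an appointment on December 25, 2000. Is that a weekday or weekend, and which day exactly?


Date: 2000-12-25
January 1, 2000 is a Saturday
Day of year: 360
Offset from Jan 1: 359 days
359 mod 7 = 2
Result: Monday

Monday


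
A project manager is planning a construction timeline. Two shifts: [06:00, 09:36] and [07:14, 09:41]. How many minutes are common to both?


Interval A: [360, 576] minutes from midnight
Interval B: [434, 581] minutes from midnight
Overlap start = max(360, 434) = 434
Overlap end = min(576, 581) = 576
Overlap = 576 - 434 = 142 minutes

142


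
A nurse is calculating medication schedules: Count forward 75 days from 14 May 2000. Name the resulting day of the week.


Start: 2000-05-14 (Sunday)
Step 1 - find target date: add 75 days
  2000-05-14 + 75 days = 2000-07-28
Step 2 - day of week:
  75 mod 7 = 5
  Sunday + 5 days -> Friday
Result: Friday (2000-07-28)

Friday


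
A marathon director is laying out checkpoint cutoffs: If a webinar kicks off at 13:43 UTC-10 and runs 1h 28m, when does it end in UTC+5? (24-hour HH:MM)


Start: 13:43 in UTC-10
Step 1 - add duration:
  minutes: 43 + 28 = 71 (carry 1h)
  hours: 13 + 1 + 1 = 15
  end in UTC-10: 15:11
Step 2 - convert UTC-10 -> UTC+5:
  offset difference: 5 - (-10) = 15 hours
  15 + (15) = 30 -> mod 24 = 6
Result: 06:11 in UTC+5

06:11


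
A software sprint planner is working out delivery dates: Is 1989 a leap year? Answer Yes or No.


Year: 1989
Divisible by 4? 1989 / 4 = 497.25 -> No
Not divisible by 4, so NOT a leap year

No


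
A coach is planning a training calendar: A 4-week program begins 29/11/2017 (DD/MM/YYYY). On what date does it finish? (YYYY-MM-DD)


Start: 2017-11-29
Weeks to add: 4
Convert to days: 4 x 7 = 28 days
Add 28 days to 2017-11-29
Result: 2017-12-27

2017-12-27


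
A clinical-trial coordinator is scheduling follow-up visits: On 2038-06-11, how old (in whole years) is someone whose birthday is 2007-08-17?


Birth: 2007-08-17
Reference: 2038-06-11
Year difference: 2038 - 2007 = 31
Has birthday (08-17) occurred by 06-11? No
Birthday not yet reached this year -> subtract 1
Age in full years: 30

30


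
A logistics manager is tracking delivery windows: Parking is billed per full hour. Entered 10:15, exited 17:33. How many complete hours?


Start: 10:15
End: 17:33
Hour difference: 17 - 10 = 7 hours
Minute difference: 33 - 15 = 18 minutes
Total minutes: 438
Complete hours: 438 / 60 = 7 (remainder 18)

7


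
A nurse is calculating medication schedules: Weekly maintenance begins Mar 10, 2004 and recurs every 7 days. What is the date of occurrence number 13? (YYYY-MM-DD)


First occurrence: 2004-03-10 (occurrence 1)
Each occurrence is 7 days after the previous.
Occurrence 13 is 12 weeks after the first.
12 weeks = 84 days
2004-03-10 + 84 days = 2004-06-02

2004-06-02


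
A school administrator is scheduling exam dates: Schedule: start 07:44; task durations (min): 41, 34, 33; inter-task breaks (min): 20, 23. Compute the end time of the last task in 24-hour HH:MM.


Start: 07:44 = 464 min from midnight
  after task 1 (41 min): 08:25
  after break (20 min): 08:45
  after task 2 (34 min): 09:19
  after break (23 min): 09:42
  after task 3 (33 min): 10:15
Total elapsed: 151 minutes
End time: 10:15

10:15


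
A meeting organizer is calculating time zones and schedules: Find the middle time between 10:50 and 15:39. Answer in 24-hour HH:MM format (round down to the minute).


Start time: 10:50 = 650 minutes from midnight
End time: 15:39 = 939 minutes from midnight
Sum: 650 + 939 = 1589
Midpoint: 1589 / 2 = 794 minutes
Convert: 794 / 60 = 13 hours, 14 minutes
Result: 13:14

13:14


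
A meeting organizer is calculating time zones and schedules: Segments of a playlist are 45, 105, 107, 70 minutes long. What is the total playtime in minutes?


Durations: 45, 105, 107, 70
Running sum: 45
+ 105 = 150
+ 107 = 257
+ 70 = 327
Total duration: 327 minutes
That is 5 hours and 27 minutes

327


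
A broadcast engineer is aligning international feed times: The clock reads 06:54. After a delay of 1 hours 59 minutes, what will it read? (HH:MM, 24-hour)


Start time: 06:54
Adding: 1 hours 59 minutes
Minutes: 54 + 59 = 113
Minute overflow: 113 >= 60, so carry 1 hour, minutes = 53
Hours: 6 + 1 + 1 = 8
Result: 08:53

08:53


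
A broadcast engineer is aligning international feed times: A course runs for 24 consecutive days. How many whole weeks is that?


Total days: 24
Days per week: 7
Division: 24 / 7 = 3 remainder 3
Complete weeks: 3
Remaining days: 3

3


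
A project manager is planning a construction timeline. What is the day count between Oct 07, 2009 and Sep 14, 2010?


Start date: 2009-10-07
End date: 2010-09-14
Oct 2009: +25 days
Nov 2009: +30 days
Dec 2009: +31 days
... (9 more months)
Total: 342 days

342


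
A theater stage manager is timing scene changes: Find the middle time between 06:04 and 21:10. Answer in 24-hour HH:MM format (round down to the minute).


Start time: 06:04 = 364 minutes from midnight
End time: 21:10 = 1270 minutes from midnight
Sum: 364 + 1270 = 1634
Midpoint: 1634 / 2 = 817 minutes
Convert: 817 / 60 = 13 hours, 37 minutes
Result: 13:37

13:37
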